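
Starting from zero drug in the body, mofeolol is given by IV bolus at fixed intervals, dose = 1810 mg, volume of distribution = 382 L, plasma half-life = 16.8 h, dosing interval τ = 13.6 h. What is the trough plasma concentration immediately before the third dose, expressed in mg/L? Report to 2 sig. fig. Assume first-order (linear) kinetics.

C₀ per dose = Dose / Vd = 1810 / 382 = 4.738 mg/L
k = ln2 / t½ = 0.693147 / 16.8 = 0.04126 h⁻¹
Fraction remaining after one interval: r = e^(−kτ) = e^(−0.04126 × 13.6) = 0.5706
Before dose 3, 2 doses have been given (aged 1τ, 2τ).
C_trough = C₀ × (r + r²) = 4.738 × (0.5706 + 0.3256) = 4.246 mg/L

4.2 mg/L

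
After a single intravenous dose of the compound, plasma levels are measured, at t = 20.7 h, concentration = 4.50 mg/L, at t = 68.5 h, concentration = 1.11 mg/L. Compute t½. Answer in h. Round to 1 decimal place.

23.7 h

k = ln(C₁/C₂) / (t₂ − t₁) = ln(4.50/1.11) / (68.5 − 20.7)
  = 1.400 / 47.80 = 0.02929 h⁻¹
t½ = ln2 / k = 0.693147 / 0.02929 = 23.66 h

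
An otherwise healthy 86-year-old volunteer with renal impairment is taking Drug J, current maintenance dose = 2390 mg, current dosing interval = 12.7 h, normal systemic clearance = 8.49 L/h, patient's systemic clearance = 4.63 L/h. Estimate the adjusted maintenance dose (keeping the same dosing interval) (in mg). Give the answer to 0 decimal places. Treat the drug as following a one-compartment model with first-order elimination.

1303 mg

To keep the same average steady-state level, dosing rate must scale with clearance.
CL ratio = 4.63 / 8.49 = 0.5453
New dose (same interval) = 2390 × 0.5453 = 1303 mg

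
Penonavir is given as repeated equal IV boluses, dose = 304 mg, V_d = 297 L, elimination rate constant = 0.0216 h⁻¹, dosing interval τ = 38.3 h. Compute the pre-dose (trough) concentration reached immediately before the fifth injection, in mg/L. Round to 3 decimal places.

C₀ per dose = Dose / Vd = 304 / 297 = 1.024 mg/L
Fraction remaining after one interval: r = e^(−kτ) = e^(−0.02160 × 38.3) = 0.4372
Before dose 5, 4 doses have been given (aged 1τ, 2τ, 3τ, 4τ).
C_trough = C₀ × (r + r² + … + r^4) = C₀ × r(1−r^4)/(1−r)
        = 1.024 × 0.4372 × (1 − 0.03654) / (1 − 0.4372) = 0.7664 mg/L

0.766 mg/L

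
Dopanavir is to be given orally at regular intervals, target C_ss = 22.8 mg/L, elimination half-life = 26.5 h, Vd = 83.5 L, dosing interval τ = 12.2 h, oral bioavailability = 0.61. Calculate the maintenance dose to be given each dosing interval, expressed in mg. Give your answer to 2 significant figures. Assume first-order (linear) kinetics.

1000 mg

k = ln2 / t½ = 0.693147 / 26.5 = 0.02616 h⁻¹
CL = k × Vd = 0.02616 × 83.5 = 2.184 L/h
At steady state, F × (Dose/τ) = Css × CL.
Dose = Css × CL × τ / F = 22.8 × 2.184 × 12.2 / 0.61 = 995.9 mg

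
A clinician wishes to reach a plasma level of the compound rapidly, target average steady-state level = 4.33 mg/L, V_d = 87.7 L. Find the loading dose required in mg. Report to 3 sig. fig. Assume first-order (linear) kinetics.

380 mg

LD = Css × Vd = 4.33 × 87.7 = 379.7 mg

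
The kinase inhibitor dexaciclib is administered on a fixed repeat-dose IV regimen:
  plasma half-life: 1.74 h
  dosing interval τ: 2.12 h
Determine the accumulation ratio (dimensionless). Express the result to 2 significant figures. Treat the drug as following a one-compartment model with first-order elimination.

k = ln2 / t½ = 0.693147 / 1.74 = 0.3984 h⁻¹
e^(−kτ) = e^(−0.3984 × 2.12) = 0.4297
Accumulation ratio R = 1 / (1 − e^(−kτ)) = 1 / (1 − 0.4297) = 1.753

1.8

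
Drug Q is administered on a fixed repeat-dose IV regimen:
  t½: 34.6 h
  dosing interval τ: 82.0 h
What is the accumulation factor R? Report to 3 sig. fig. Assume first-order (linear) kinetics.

1.24

k = ln2 / t½ = 0.693147 / 34.6 = 0.02003 h⁻¹
e^(−kτ) = e^(−0.02003 × 82.0) = 0.1935
Accumulation ratio R = 1 / (1 − e^(−kτ)) = 1 / (1 − 0.1935) = 1.240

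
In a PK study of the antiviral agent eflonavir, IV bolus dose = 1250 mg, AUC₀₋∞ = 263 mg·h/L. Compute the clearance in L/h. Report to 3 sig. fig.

4.75 L/h

CL = Dose / AUC = 1250 / 263 = 4.753 L/h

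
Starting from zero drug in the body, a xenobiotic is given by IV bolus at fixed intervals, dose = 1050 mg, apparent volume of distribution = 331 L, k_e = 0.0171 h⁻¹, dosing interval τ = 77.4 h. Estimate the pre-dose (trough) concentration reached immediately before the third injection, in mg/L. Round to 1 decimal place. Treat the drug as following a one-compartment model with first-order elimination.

1.1 mg/L

C₀ per dose = Dose / Vd = 1050 / 331 = 3.172 mg/L
Fraction remaining after one interval: r = e^(−kτ) = e^(−0.01710 × 77.4) = 0.2662
Before dose 3, 2 doses have been given (aged 1τ, 2τ).
C_trough = C₀ × (r + r²) = 3.172 × (0.2662 + 0.07086) = 1.069 mg/L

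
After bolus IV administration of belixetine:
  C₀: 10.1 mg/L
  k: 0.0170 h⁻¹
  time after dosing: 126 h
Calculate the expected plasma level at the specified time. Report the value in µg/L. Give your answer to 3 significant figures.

1190 µg/L

C = C₀ · e^(−k·t) = 10.10 × e^(−0.01700 × 126)
  = 10.10 × 0.1174 = 1.186 mg/L
Convert: 1.186 mg/L × 1000 = 1186 µg/L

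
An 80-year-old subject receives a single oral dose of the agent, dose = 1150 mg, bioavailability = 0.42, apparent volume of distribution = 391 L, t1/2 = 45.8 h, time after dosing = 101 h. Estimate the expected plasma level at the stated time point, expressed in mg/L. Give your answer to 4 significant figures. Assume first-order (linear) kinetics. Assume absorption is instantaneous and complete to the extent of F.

0.2679 mg/L

Amount reaching circulation = F × Dose = 0.42 × 1150 = 483.0 mg
C₀ = F·Dose / Vd = 483.0 / 391 = 1.235 mg/L
k = ln2 / t½ = 0.693147 / 45.8 = 0.01513 h⁻¹
C = C₀ · e^(−k·t) = 1.235 × e^(−0.01513 × 101)
  = 1.235 × 0.2169 = 0.2679 mg/L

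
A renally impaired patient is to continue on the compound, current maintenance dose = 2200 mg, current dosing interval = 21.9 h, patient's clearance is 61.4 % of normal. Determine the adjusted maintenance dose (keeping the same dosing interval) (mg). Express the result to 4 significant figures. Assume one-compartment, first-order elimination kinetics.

1351 mg

To keep the same average steady-state level, dosing rate must scale with clearance.
CL ratio = 61.4 / 100 = 0.6140
New dose (same interval) = 2200 × 0.6140 = 1351 mg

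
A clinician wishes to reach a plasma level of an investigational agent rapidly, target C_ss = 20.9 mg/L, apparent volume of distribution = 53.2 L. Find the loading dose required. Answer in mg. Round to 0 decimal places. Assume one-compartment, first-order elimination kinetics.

LD = Css × Vd = 20.9 × 53.2 = 1112 mg

1112 mg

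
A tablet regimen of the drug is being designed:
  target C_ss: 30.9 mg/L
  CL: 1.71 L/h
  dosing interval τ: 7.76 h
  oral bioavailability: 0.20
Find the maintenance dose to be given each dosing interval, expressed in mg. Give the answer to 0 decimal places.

At steady state, F × (Dose/τ) = Css × CL.
Dose = Css × CL × τ / F = 30.9 × 1.710 × 7.76 / 0.20 = 2050 mg

2050 mg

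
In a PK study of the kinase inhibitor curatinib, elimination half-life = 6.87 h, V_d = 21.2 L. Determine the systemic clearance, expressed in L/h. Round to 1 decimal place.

k = ln2 / t½ = 0.693147 / 6.87 = 0.1009 h⁻¹
CL = k × Vd = 0.1009 × 21.2 = 2.139 L/h

2.1 L/h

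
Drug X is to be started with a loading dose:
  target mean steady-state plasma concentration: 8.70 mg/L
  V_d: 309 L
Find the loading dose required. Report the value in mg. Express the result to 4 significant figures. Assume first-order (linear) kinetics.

2688 mg

LD = Css × Vd = 8.70 × 309 = 2688 mg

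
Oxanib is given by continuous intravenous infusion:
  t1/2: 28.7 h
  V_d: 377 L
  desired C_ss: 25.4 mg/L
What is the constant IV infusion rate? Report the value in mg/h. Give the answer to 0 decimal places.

231 mg/h

k = ln2 / t½ = 0.693147 / 28.7 = 0.02415 h⁻¹
CL = k × Vd = 0.02415 × 377 = 9.105 L/h
At steady state, infusion rate R₀ = Css × CL = 25.4 × 9.105 = 231.3 mg/h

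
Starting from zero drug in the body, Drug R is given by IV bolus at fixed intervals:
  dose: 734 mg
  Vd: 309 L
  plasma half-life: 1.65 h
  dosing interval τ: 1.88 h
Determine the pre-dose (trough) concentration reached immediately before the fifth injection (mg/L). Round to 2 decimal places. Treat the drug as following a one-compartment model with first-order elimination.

1.89 mg/L

C₀ per dose = Dose / Vd = 734 / 309 = 2.375 mg/L
k = ln2 / t½ = 0.693147 / 1.65 = 0.4201 h⁻¹
Fraction remaining after one interval: r = e^(−kτ) = e^(−0.4201 × 1.88) = 0.4539
Before dose 5, 4 doses have been given (aged 1τ, 2τ, 3τ, 4τ).
C_trough = C₀ × (r + r² + … + r^4) = C₀ × r(1−r^4)/(1−r)
        = 2.375 × 0.4539 × (1 − 0.04245) / (1 − 0.4539) = 1.890 mg/L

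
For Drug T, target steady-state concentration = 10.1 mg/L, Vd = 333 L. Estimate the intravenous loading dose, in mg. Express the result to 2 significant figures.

3400 mg

LD = Css × Vd = 10.1 × 333 = 3363 mg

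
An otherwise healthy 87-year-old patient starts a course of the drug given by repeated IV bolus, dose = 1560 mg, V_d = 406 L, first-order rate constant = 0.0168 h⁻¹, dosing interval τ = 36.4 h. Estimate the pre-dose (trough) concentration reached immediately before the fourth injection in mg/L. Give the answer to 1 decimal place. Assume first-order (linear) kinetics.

3.8 mg/L

C₀ per dose = Dose / Vd = 1560 / 406 = 3.842 mg/L
Fraction remaining after one interval: r = e^(−kτ) = e^(−0.01680 × 36.4) = 0.5425
Before dose 4, 3 doses have been given (aged 1τ, 2τ, 3τ).
C_trough = C₀ × (r + r² + … + r^3) = C₀ × r(1−r^3)/(1−r)
        = 3.842 × 0.5425 × (1 − 0.1597) / (1 − 0.5425) = 3.828 mg/L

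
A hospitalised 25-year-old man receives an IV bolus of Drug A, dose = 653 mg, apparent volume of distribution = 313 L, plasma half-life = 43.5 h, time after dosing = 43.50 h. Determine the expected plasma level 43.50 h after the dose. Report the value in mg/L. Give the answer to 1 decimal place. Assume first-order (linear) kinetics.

C₀ = Dose / Vd = 653.0 / 313 = 2.086 mg/L
k = ln2 / t½ = 0.693147 / 43.5 = 0.01593 h⁻¹
t / t½ = 43.50 / 43.5 = 1 half-lives
C = C₀ × (1/2)^1 = 2.086 × 0.5000 = 1.043 mg/L

1.0 mg/L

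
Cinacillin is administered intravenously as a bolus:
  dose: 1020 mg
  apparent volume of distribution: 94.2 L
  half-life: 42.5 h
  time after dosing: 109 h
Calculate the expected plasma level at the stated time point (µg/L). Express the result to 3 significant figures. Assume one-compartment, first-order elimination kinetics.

1830 µg/L

C₀ = Dose / Vd = 1020 / 94.2 = 10.83 mg/L
k = ln2 / t½ = 0.693147 / 42.5 = 0.01631 h⁻¹
C = C₀ · e^(−k·t) = 10.83 × e^(−0.01631 × 109)
  = 10.83 × 0.1690 = 1.830 mg/L
Convert: 1.830 mg/L × 1000 = 1830 µg/L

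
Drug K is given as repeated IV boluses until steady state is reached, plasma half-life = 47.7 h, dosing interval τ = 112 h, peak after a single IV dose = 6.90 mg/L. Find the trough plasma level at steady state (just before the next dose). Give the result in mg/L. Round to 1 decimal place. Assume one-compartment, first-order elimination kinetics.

1.7 mg/L

k = ln2 / t½ = 0.693147 / 47.7 = 0.01453 h⁻¹
e^(−kτ) = e^(−0.01453 × 112) = 0.1964
Accumulation ratio R = 1 / (1 − e^(−kτ)) = 1 / (1 − 0.1964) = 1.244
Steady-state trough = C₀ × R × e^(−kτ) = 6.90 × 1.244 × 0.1964 = 1.686 mg/L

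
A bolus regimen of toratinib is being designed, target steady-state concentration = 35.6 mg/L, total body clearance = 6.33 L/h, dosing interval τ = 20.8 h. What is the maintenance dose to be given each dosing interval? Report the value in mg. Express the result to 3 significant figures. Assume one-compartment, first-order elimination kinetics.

4690 mg

At steady state, Dose/τ = Css × CL.
Dose = Css × CL × τ = 35.6 × 6.330 × 20.8 = 4687 mg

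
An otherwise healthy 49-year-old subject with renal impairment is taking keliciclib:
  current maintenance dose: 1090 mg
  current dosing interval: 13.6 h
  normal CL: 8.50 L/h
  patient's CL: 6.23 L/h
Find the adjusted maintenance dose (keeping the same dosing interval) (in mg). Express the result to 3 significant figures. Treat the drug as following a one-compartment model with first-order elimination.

799 mg

To keep the same average steady-state level, dosing rate must scale with clearance.
CL ratio = 6.23 / 8.50 = 0.7329
New dose (same interval) = 1090 × 0.7329 = 798.9 mg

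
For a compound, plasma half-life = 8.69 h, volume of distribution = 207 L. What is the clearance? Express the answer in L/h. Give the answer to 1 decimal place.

16.5 L/h

k = ln2 / t½ = 0.693147 / 8.69 = 0.07976 h⁻¹
CL = k × Vd = 0.07976 × 207 = 16.51 L/h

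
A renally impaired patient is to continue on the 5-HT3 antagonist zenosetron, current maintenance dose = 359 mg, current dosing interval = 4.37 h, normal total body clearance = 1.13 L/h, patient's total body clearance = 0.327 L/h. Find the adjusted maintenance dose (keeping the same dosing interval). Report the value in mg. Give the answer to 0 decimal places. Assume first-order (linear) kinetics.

To keep the same average steady-state level, dosing rate must scale with clearance.
CL ratio = 0.327 / 1.13 = 0.2894
New dose (same interval) = 359 × 0.2894 = 103.9 mg

104 mg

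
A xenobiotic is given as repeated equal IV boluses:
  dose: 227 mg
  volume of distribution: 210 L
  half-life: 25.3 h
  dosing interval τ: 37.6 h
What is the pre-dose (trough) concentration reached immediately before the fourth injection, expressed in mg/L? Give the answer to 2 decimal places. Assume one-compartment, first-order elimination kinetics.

C₀ per dose = Dose / Vd = 227 / 210 = 1.081 mg/L
k = ln2 / t½ = 0.693147 / 25.3 = 0.02740 h⁻¹
Fraction remaining after one interval: r = e^(−kτ) = e^(−0.02740 × 37.6) = 0.3569
Before dose 4, 3 doses have been given (aged 1τ, 2τ, 3τ).
C_trough = C₀ × (r + r² + … + r^3) = C₀ × r(1−r^3)/(1−r)
        = 1.081 × 0.3569 × (1 − 0.04546) / (1 − 0.3569) = 0.5726 mg/L

0.57 mg/L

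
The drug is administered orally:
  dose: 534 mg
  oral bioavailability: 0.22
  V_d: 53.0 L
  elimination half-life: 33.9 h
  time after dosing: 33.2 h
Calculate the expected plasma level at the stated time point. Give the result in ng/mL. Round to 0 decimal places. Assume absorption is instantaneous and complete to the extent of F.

Amount reaching circulation = F × Dose = 0.22 × 534.0 = 117.5 mg
C₀ = F·Dose / Vd = 117.5 / 53.0 = 2.217 mg/L
k = ln2 / t½ = 0.693147 / 33.9 = 0.02045 h⁻¹
C = C₀ · e^(−k·t) = 2.217 × e^(−0.02045 × 33.2)
  = 2.217 × 0.5072 = 1.124 mg/L
Convert: 1.124 mg/L × 1000 = 1124 ng/mL

1124 ng/mL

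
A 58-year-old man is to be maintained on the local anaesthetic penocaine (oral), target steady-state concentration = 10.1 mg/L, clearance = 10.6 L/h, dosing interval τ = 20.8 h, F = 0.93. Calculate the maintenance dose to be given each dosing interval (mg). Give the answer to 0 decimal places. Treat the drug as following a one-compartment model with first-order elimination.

2394 mg

At steady state, F × (Dose/τ) = Css × CL.
Dose = Css × CL × τ / F = 10.1 × 10.60 × 20.8 / 0.93 = 2394 mg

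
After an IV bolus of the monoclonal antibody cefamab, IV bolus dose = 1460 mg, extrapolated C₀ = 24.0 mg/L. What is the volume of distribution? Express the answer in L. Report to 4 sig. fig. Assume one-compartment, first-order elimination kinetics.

60.83 L

Vd = Dose / C₀ = 1460 / 24.0 = 60.83 L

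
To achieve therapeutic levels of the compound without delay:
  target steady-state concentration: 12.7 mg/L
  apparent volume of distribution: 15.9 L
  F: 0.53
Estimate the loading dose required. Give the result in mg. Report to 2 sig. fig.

380 mg

LD = Css × Vd / F = 12.7 × 15.9 / 0.53 = 381.0 mg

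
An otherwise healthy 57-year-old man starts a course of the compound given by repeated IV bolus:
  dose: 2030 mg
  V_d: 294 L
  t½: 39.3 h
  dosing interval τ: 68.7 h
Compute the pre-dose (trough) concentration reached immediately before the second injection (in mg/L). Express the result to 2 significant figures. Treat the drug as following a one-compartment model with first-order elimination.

2.1 mg/L

C₀ per dose = Dose / Vd = 2030 / 294 = 6.905 mg/L
k = ln2 / t½ = 0.693147 / 39.3 = 0.01764 h⁻¹
Fraction remaining after one interval: r = e^(−kτ) = e^(−0.01764 × 68.7) = 0.2976
Before dose 2, 1 dose has been given (aged 1τ).
C_trough = C₀ × r = 6.905 × 0.2976 = 2.055 mg/L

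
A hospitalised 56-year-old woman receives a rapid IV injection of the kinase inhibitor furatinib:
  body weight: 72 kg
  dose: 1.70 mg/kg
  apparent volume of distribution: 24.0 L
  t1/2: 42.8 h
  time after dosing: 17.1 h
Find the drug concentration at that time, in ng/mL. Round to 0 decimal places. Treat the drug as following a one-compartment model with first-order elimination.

Total dose = 1.70 × 72 = 122.4 mg
C₀ = Dose / Vd = 122.4 / 24.0 = 5.100 mg/L
k = ln2 / t½ = 0.693147 / 42.8 = 0.01620 h⁻¹
C = C₀ · e^(−k·t) = 5.100 × e^(−0.01620 × 17.1)
  = 5.100 × 0.7580 = 3.866 mg/L
Convert: 3.866 mg/L × 1000 = 3866 ng/mL

3866 ng/mL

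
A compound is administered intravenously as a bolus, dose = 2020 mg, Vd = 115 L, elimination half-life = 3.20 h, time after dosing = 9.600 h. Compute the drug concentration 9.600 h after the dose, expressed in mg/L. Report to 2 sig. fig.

2.2 mg/L

C₀ = Dose / Vd = 2020 / 115 = 17.57 mg/L
k = ln2 / t½ = 0.693147 / 3.20 = 0.2166 h⁻¹
t / t½ = 9.600 / 3.20 = 3 half-lives
C = C₀ × (1/2)^3 = 17.57 × 0.1250 = 2.196 mg/L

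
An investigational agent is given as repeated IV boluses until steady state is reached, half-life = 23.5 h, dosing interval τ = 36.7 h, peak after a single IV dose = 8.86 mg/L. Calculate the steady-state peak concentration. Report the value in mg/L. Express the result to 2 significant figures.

k = ln2 / t½ = 0.693147 / 23.5 = 0.02950 h⁻¹
e^(−kτ) = e^(−0.02950 × 36.7) = 0.3387
Accumulation ratio R = 1 / (1 − e^(−kτ)) = 1 / (1 − 0.3387) = 1.512
Steady-state peak = C₀ × R = 8.86 × 1.512 = 13.40 mg/L

13 mg/L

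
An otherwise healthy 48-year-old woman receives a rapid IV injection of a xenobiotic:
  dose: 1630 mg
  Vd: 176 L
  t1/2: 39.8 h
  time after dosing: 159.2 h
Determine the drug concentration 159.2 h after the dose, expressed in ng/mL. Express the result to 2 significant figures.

580 ng/mL

C₀ = Dose / Vd = 1630 / 176 = 9.261 mg/L
k = ln2 / t½ = 0.693147 / 39.8 = 0.01742 h⁻¹
t / t½ = 159.2 / 39.8 = 4 half-lives
C = C₀ × (1/2)^4 = 9.261 × 0.06250 = 0.5788 mg/L
Convert: 0.5788 mg/L × 1000 = 578.8 ng/mL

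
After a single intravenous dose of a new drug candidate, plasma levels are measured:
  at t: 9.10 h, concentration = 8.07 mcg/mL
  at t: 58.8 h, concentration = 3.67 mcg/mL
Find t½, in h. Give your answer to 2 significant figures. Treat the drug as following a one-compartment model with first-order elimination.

k = ln(C₁/C₂) / (t₂ − t₁) = ln(8.07/3.67) / (58.8 − 9.10)
  = 0.7880 / 49.70 = 0.01586 h⁻¹
t½ = ln2 / k = 0.693147 / 0.01586 = 43.70 h

44 h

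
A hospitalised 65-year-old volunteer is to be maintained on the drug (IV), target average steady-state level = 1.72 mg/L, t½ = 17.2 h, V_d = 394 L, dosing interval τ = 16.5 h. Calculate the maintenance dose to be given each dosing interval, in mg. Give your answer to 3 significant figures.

451 mg

k = ln2 / t½ = 0.693147 / 17.2 = 0.04030 h⁻¹
CL = k × Vd = 0.04030 × 394 = 15.88 L/h
At steady state, Dose/τ = Css × CL.
Dose = Css × CL × τ = 1.72 × 15.88 × 16.5 = 450.7 mg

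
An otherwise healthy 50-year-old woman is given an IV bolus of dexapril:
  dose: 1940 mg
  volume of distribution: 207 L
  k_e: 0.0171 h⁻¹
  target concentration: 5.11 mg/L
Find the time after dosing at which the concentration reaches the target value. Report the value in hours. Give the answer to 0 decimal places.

35 h

C₀ = Dose / Vd = 1940 / 207 = 9.372 mg/L
t = ln(C₀ / C) / k = ln(9.372 / 5.11) / 0.01710
  = ln(1.834) / 0.01710 = 0.6065 / 0.01710 = 35.47 h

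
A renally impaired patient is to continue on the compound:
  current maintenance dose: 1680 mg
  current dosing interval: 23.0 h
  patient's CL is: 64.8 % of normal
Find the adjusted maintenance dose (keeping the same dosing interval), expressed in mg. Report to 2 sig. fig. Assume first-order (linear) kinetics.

1100 mg

To keep the same average steady-state level, dosing rate must scale with clearance.
CL ratio = 64.8 / 100 = 0.6480
New dose (same interval) = 1680 × 0.6480 = 1089 mg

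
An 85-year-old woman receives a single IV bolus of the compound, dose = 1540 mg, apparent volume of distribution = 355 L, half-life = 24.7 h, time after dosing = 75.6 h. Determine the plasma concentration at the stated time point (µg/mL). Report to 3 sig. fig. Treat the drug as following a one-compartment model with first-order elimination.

0.520 µg/mL

C₀ = Dose / Vd = 1540 / 355 = 4.338 mg/L
k = ln2 / t½ = 0.693147 / 24.7 = 0.02806 h⁻¹
C = C₀ · e^(−k·t) = 4.338 × e^(−0.02806 × 75.6)
  = 4.338 × 0.1199 = 0.5201 mg/L
(0.5201 mg/L = 0.5201 µg/mL)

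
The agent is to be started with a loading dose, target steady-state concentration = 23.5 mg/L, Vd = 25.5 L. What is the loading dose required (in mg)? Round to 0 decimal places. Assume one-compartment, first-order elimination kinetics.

LD = Css × Vd = 23.5 × 25.5 = 599.3 mg

599 mg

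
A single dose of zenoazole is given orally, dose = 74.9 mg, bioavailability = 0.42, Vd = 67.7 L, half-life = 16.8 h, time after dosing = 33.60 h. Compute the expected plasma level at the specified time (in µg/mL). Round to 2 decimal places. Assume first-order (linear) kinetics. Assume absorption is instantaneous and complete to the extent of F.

Amount reaching circulation = F × Dose = 0.42 × 74.90 = 31.46 mg
C₀ = F·Dose / Vd = 31.46 / 67.7 = 0.4647 mg/L
k = ln2 / t½ = 0.693147 / 16.8 = 0.04126 h⁻¹
t / t½ = 33.60 / 16.8 = 2 half-lives
C = C₀ × (1/2)^2 = 0.4647 × 0.2500 = 0.1162 mg/L
(0.1162 mg/L = 0.1162 µg/mL)

0.12 µg/mL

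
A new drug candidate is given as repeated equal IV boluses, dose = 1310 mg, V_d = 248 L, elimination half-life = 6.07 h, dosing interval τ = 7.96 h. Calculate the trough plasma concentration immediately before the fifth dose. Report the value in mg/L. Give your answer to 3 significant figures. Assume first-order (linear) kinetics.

3.47 mg/L

C₀ per dose = Dose / Vd = 1310 / 248 = 5.282 mg/L
k = ln2 / t½ = 0.693147 / 6.07 = 0.1142 h⁻¹
Fraction remaining after one interval: r = e^(−kτ) = e^(−0.1142 × 7.96) = 0.4029
Before dose 5, 4 doses have been given (aged 1τ, 2τ, 3τ, 4τ).
C_trough = C₀ × (r + r² + … + r^4) = C₀ × r(1−r^4)/(1−r)
        = 5.282 × 0.4029 × (1 − 0.02635) / (1 − 0.4029) = 3.470 mg/L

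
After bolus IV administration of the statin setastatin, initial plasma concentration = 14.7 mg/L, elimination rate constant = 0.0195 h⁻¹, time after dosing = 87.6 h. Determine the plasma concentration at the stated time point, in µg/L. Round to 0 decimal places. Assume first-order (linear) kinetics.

C = C₀ · e^(−k·t) = 14.70 × e^(−0.01950 × 87.6)
  = 14.70 × 0.1812 = 2.664 mg/L
Convert: 2.664 mg/L × 1000 = 2664 µg/L

2664 µg/L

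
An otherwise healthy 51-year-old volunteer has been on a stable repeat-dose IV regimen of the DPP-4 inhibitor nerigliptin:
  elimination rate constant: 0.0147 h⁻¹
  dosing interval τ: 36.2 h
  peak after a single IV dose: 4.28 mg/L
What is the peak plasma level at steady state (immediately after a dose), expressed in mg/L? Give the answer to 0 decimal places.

e^(−kτ) = e^(−0.01470 × 36.2) = 0.5873
Accumulation ratio R = 1 / (1 − e^(−kτ)) = 1 / (1 − 0.5873) = 2.423
Steady-state peak = C₀ × R = 4.28 × 2.423 = 10.37 mg/L

10 mg/L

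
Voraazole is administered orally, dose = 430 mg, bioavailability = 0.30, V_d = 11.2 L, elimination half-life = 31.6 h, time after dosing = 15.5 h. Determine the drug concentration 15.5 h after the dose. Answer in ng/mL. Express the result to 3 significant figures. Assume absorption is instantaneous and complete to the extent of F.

Amount reaching circulation = F × Dose = 0.30 × 430.0 = 129.0 mg
C₀ = F·Dose / Vd = 129.0 / 11.2 = 11.52 mg/L
k = ln2 / t½ = 0.693147 / 31.6 = 0.02194 h⁻¹
C = C₀ · e^(−k·t) = 11.52 × e^(−0.02194 × 15.5)
  = 11.52 × 0.7117 = 8.199 mg/L
Convert: 8.199 mg/L × 1000 = 8199 ng/mL

8200 ng/mL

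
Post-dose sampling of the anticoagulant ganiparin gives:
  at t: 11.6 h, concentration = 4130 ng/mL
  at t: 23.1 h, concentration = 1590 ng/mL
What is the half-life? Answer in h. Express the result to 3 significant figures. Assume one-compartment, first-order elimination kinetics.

k = ln(C₁/C₂) / (t₂ − t₁) = ln(4130/1590) / (23.1 − 11.6)
  = 0.9545 / 11.50 = 0.08300 h⁻¹
t½ = ln2 / k = 0.693147 / 0.08300 = 8.351 h

8.35 h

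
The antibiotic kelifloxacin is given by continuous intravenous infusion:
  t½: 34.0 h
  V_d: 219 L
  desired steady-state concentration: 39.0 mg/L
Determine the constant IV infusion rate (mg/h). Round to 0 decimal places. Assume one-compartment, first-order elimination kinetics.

174 mg/h

k = ln2 / t½ = 0.693147 / 34.0 = 0.02039 h⁻¹
CL = k × Vd = 0.02039 × 219 = 4.465 L/h
At steady state, infusion rate R₀ = Css × CL = 39.0 × 4.465 = 174.1 mg/h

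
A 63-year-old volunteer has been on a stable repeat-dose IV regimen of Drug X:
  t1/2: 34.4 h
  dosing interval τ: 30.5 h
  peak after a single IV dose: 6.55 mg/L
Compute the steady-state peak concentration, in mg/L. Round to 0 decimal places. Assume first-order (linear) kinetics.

k = ln2 / t½ = 0.693147 / 34.4 = 0.02015 h⁻¹
e^(−kτ) = e^(−0.02015 × 30.5) = 0.5409
Accumulation ratio R = 1 / (1 − e^(−kτ)) = 1 / (1 − 0.5409) = 2.178
Steady-state peak = C₀ × R = 6.55 × 2.178 = 14.27 mg/L

14 mg/L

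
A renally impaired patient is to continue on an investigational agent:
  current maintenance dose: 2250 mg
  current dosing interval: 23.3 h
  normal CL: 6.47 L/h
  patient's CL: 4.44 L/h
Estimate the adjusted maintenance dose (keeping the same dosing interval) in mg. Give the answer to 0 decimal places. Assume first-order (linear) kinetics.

To keep the same average steady-state level, dosing rate must scale with clearance.
CL ratio = 4.44 / 6.47 = 0.6862
New dose (same interval) = 2250 × 0.6862 = 1544 mg

1544 mg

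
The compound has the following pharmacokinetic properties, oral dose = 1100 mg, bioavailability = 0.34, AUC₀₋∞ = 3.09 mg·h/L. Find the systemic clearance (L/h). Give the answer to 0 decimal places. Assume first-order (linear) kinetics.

121 L/h

CL = F·Dose / AUC = 0.34 × 1100 / 3.09 = 121.0 L/h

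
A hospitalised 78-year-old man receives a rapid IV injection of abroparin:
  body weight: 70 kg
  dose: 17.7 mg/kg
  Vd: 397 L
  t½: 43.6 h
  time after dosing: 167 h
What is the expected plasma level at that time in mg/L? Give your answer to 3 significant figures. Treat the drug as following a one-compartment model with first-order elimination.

Total dose = 17.7 × 70 = 1239 mg
C₀ = Dose / Vd = 1239 / 397 = 3.121 mg/L
k = ln2 / t½ = 0.693147 / 43.6 = 0.01590 h⁻¹
C = C₀ · e^(−k·t) = 3.121 × e^(−0.01590 × 167)
  = 3.121 × 0.07028 = 0.2193 mg/L

0.219 mg/L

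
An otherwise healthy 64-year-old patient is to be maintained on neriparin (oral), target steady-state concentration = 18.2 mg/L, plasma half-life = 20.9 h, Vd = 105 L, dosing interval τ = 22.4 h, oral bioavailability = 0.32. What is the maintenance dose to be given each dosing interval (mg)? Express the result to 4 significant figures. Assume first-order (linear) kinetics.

k = ln2 / t½ = 0.693147 / 20.9 = 0.03316 h⁻¹
CL = k × Vd = 0.03316 × 105 = 3.482 L/h
At steady state, F × (Dose/τ) = Css × CL.
Dose = Css × CL × τ / F = 18.2 × 3.482 × 22.4 / 0.32 = 4436 mg

4436 mg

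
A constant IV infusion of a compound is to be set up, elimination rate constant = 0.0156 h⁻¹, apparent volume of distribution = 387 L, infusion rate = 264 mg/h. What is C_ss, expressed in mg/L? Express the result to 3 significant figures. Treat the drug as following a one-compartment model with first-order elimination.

43.7 mg/L

CL = k × Vd = 0.01560 × 387 = 6.037 L/h
At steady state Css = R₀ / CL = 264 / 6.037 = 43.73 mg/L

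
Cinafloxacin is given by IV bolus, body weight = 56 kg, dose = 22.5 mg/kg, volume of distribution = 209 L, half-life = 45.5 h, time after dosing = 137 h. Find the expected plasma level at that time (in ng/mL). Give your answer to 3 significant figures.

Total dose = 22.5 × 56 = 1260 mg
C₀ = Dose / Vd = 1260 / 209 = 6.029 mg/L
k = ln2 / t½ = 0.693147 / 45.5 = 0.01523 h⁻¹
C = C₀ · e^(−k·t) = 6.029 × e^(−0.01523 × 137)
  = 6.029 × 0.1241 = 0.7482 mg/L
Convert: 0.7482 mg/L × 1000 = 748.2 ng/mL

748 ng/mL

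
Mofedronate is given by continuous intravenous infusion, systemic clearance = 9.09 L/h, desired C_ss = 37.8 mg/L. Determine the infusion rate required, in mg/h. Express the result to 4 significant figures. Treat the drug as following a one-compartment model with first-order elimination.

343.6 mg/h

At steady state, infusion rate R₀ = Css × CL = 37.8 × 9.090 = 343.6 mg/h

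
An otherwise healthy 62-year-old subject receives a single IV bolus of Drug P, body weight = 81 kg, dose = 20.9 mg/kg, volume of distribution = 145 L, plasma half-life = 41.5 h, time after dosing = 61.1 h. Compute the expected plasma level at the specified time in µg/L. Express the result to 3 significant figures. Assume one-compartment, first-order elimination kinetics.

Total dose = 20.9 × 81 = 1693 mg
C₀ = Dose / Vd = 1693 / 145 = 11.68 mg/L
k = ln2 / t½ = 0.693147 / 41.5 = 0.01670 h⁻¹
C = C₀ · e^(−k·t) = 11.68 × e^(−0.01670 × 61.1)
  = 11.68 × 0.3605 = 4.211 mg/L
Convert: 4.211 mg/L × 1000 = 4211 µg/L

4210 µg/L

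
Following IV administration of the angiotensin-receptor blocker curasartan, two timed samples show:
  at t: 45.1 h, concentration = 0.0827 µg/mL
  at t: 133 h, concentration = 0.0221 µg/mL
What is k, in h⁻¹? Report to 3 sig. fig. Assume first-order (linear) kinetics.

0.0150 h⁻¹

k = ln(C₁/C₂) / (t₂ − t₁) = ln(0.0827/0.0221) / (133 − 45.1)
  = 1.320 / 87.90 = 0.01502 h⁻¹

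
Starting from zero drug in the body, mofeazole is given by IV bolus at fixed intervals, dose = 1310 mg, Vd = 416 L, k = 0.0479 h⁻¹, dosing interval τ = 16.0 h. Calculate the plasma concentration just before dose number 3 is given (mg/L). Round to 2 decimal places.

C₀ per dose = Dose / Vd = 1310 / 416 = 3.149 mg/L
Fraction remaining after one interval: r = e^(−kτ) = e^(−0.04790 × 16.0) = 0.4647
Before dose 3, 2 doses have been given (aged 1τ, 2τ).
C_trough = C₀ × (r + r²) = 3.149 × (0.4647 + 0.2159) = 2.143 mg/L

2.14 mg/L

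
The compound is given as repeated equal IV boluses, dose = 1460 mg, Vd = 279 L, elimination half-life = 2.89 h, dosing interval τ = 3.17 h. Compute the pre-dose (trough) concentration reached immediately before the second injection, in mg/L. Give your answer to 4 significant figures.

C₀ per dose = Dose / Vd = 1460 / 279 = 5.233 mg/L
k = ln2 / t½ = 0.693147 / 2.89 = 0.2398 h⁻¹
Fraction remaining after one interval: r = e^(−kτ) = e^(−0.2398 × 3.17) = 0.4676
Before dose 2, 1 dose has been given (aged 1τ).
C_trough = C₀ × r = 5.233 × 0.4676 = 2.447 mg/L

2.447 mg/L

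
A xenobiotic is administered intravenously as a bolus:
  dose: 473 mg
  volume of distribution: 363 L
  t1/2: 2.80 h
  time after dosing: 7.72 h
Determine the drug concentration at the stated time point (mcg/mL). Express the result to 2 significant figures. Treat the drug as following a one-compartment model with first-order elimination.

0.19 mcg/mL

C₀ = Dose / Vd = 473.0 / 363 = 1.303 mg/L
k = ln2 / t½ = 0.693147 / 2.80 = 0.2476 h⁻¹
C = C₀ · e^(−k·t) = 1.303 × e^(−0.2476 × 7.72)
  = 1.303 × 0.1479 = 0.1927 mg/L
(0.1927 mg/L = 0.1927 mcg/mL)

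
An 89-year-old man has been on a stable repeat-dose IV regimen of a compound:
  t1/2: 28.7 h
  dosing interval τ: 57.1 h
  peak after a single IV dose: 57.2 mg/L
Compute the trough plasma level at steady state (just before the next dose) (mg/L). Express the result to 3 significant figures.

19.3 mg/L

k = ln2 / t½ = 0.693147 / 28.7 = 0.02415 h⁻¹
e^(−kτ) = e^(−0.02415 × 57.1) = 0.2518
Accumulation ratio R = 1 / (1 − e^(−kτ)) = 1 / (1 − 0.2518) = 1.337
Steady-state trough = C₀ × R × e^(−kτ) = 57.2 × 1.337 × 0.2518 = 19.26 mg/L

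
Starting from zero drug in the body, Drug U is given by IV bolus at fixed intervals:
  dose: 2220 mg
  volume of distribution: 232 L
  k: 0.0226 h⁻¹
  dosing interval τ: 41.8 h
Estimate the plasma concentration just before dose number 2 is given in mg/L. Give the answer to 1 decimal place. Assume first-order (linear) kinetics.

3.7 mg/L

C₀ per dose = Dose / Vd = 2220 / 232 = 9.569 mg/L
Fraction remaining after one interval: r = e^(−kτ) = e^(−0.02260 × 41.8) = 0.3888
Before dose 2, 1 dose has been given (aged 1τ).
C_trough = C₀ × r = 9.569 × 0.3888 = 3.720 mg/L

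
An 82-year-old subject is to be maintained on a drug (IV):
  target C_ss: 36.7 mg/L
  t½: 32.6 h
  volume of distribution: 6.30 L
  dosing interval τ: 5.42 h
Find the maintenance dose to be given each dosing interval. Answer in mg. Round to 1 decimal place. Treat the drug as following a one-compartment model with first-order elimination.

k = ln2 / t½ = 0.693147 / 32.6 = 0.02126 h⁻¹
CL = k × Vd = 0.02126 × 6.30 = 0.1339 L/h
At steady state, Dose/τ = Css × CL.
Dose = Css × CL × τ = 36.7 × 0.1339 × 5.42 = 26.63 mg

26.6 mg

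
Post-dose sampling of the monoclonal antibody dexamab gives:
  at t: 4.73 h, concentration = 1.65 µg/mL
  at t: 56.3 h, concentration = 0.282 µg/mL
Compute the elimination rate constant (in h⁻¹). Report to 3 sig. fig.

k = ln(C₁/C₂) / (t₂ − t₁) = ln(1.65/0.282) / (56.3 − 4.73)
  = 1.767 / 51.57 = 0.03426 h⁻¹

0.0343 h⁻¹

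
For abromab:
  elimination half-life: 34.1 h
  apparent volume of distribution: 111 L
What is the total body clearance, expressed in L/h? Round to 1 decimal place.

2.3 L/h

k = ln2 / t½ = 0.693147 / 34.1 = 0.02033 h⁻¹
CL = k × Vd = 0.02033 × 111 = 2.257 L/h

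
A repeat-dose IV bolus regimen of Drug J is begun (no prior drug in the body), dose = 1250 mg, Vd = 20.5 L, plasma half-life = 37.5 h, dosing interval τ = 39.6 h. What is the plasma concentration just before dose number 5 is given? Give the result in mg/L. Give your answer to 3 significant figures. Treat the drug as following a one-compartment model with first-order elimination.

53.5 mg/L

C₀ per dose = Dose / Vd = 1250 / 20.5 = 60.98 mg/L
k = ln2 / t½ = 0.693147 / 37.5 = 0.01848 h⁻¹
Fraction remaining after one interval: r = e^(−kτ) = e^(−0.01848 × 39.6) = 0.4810
Before dose 5, 4 doses have been given (aged 1τ, 2τ, 3τ, 4τ).
C_trough = C₀ × (r + r² + … + r^4) = C₀ × r(1−r^4)/(1−r)
        = 60.98 × 0.4810 × (1 − 0.05353) / (1 − 0.4810) = 53.49 mg/L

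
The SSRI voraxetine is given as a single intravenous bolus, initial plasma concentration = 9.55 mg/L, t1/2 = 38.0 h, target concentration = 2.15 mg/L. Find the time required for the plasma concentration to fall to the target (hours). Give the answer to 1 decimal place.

k = ln2 / t½ = 0.693147 / 38.0 = 0.01824 h⁻¹
t = ln(C₀ / C) / k = ln(9.550 / 2.15) / 0.01824
  = ln(4.442) / 0.01824 = 1.491 / 0.01824 = 81.74 h

81.7 h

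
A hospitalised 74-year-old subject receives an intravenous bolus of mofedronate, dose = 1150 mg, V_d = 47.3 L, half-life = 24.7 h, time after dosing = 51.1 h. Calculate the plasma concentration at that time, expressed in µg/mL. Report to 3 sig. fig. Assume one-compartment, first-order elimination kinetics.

C₀ = Dose / Vd = 1150 / 47.3 = 24.31 mg/L
k = ln2 / t½ = 0.693147 / 24.7 = 0.02806 h⁻¹
C = C₀ · e^(−k·t) = 24.31 × e^(−0.02806 × 51.1)
  = 24.31 × 0.2384 = 5.796 mg/L
(5.796 mg/L = 5.796 µg/mL)

5.80 µg/mL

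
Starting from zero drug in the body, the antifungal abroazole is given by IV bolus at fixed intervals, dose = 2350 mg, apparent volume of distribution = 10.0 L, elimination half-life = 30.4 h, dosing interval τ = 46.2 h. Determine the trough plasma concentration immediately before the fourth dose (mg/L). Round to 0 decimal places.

121 mg/L

C₀ per dose = Dose / Vd = 2350 / 10.0 = 235.0 mg/L
k = ln2 / t½ = 0.693147 / 30.4 = 0.02280 h⁻¹
Fraction remaining after one interval: r = e^(−kτ) = e^(−0.02280 × 46.2) = 0.3488
Before dose 4, 3 doses have been given (aged 1τ, 2τ, 3τ).
C_trough = C₀ × (r + r² + … + r^3) = C₀ × r(1−r^3)/(1−r)
        = 235.0 × 0.3488 × (1 − 0.04244) / (1 − 0.3488) = 120.5 mg/L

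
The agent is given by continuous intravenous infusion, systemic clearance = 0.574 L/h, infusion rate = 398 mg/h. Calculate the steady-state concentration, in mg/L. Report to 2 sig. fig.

At steady state Css = R₀ / CL = 398 / 0.5740 = 693.4 mg/L

690 mg/L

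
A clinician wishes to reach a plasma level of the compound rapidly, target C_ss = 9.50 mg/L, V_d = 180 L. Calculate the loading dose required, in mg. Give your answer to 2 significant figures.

LD = Css × Vd = 9.50 × 180 = 1710 mg

1700 mg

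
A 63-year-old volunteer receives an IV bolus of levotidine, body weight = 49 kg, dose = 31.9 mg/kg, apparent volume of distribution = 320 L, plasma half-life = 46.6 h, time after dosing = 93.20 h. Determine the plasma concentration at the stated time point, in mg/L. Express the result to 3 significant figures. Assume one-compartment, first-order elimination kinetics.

Total dose = 31.9 × 49 = 1563 mg
C₀ = Dose / Vd = 1563 / 320 = 4.884 mg/L
k = ln2 / t½ = 0.693147 / 46.6 = 0.01487 h⁻¹
t / t½ = 93.20 / 46.6 = 2 half-lives
C = C₀ × (1/2)^2 = 4.884 × 0.2500 = 1.221 mg/L

1.22 mg/L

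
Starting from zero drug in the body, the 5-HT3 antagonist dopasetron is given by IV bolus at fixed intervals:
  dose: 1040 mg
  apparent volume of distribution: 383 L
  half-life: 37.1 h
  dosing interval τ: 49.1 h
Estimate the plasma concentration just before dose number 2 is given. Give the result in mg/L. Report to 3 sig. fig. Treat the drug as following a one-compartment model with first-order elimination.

C₀ per dose = Dose / Vd = 1040 / 383 = 2.715 mg/L
k = ln2 / t½ = 0.693147 / 37.1 = 0.01868 h⁻¹
Fraction remaining after one interval: r = e^(−kτ) = e^(−0.01868 × 49.1) = 0.3996
Before dose 2, 1 dose has been given (aged 1τ).
C_trough = C₀ × r = 2.715 × 0.3996 = 1.085 mg/L

1.09 mg/L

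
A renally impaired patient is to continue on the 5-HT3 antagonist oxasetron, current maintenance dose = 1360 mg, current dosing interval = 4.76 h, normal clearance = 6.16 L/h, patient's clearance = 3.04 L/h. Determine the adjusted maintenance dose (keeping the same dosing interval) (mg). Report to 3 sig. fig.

To keep the same average steady-state level, dosing rate must scale with clearance.
CL ratio = 3.04 / 6.16 = 0.4935
New dose (same interval) = 1360 × 0.4935 = 671.2 mg

671 mg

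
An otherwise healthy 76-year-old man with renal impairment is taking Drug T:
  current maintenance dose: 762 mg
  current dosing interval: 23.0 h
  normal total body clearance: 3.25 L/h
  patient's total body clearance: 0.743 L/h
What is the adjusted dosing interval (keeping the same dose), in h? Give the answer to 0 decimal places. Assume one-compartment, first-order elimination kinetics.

To keep the same average steady-state level, dosing rate must scale with clearance.
CL ratio = 0.743 / 3.25 = 0.2286
New interval (same dose) = 23.0 / 0.2286 = 100.6 h

101 h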